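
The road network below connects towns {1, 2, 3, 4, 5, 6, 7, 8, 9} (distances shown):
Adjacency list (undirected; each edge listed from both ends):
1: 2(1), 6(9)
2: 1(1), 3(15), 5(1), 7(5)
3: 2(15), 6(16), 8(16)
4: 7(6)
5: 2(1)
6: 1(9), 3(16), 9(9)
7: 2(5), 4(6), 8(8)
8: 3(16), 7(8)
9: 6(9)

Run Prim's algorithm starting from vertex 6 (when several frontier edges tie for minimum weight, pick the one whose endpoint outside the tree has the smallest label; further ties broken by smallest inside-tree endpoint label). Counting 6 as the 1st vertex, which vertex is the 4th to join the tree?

Grow the tree from 6 using Prim:
Step 1: frontier [1—6 9, 6—9 9, 3—6 16] → take 1—6 (9); add 1.
Step 2: frontier [1—2 1, 6—9 9, 3—6 16] → take 1—2 (1); add 2.
Step 3: frontier [2—5 1, 2—7 5, 2—3 15, 6—9 9, 3—6 16] → take 2—5 (1); add 5.
Step 4: frontier [2—7 5, 2—3 15, 6—9 9, 3—6 16] → take 2—7 (5); add 7.
Step 5: frontier [2—3 15, 6—9 9, 3—6 16, 4—7 6, 7—8 8] → take 4—7 (6); add 4.
Step 6: frontier [2—3 15, 6—9 9, 3—6 16, 7—8 8] → take 7—8 (8); add 8.
Step 7: frontier [2—3 15, 6—9 9, 3—6 16, 3—8 16] → take 6—9 (9); add 9.
Step 8: frontier [2—3 15, 3—6 16, 3—8 16] → take 2—3 (15); add 3.
Vertex order: 6, 1, 2, 5, 7, 4, 8, 9, 3. The 4th vertex is 5.

5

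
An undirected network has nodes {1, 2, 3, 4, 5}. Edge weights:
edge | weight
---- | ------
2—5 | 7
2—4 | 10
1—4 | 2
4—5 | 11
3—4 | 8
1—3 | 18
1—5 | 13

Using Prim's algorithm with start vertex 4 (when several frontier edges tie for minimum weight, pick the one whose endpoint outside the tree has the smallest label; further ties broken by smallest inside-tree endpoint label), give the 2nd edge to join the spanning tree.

3-4

Prim, starting at 4.
Step 1: cheapest edge leaving the tree is 1—4 (2); add 1.
Step 2: cheapest edge leaving the tree is 3—4 (8); add 3.
Step 3: cheapest edge leaving the tree is 2—4 (10); add 2.
Step 4: cheapest edge leaving the tree is 2—5 (7); add 5.
The 2nd edge added is 3—4.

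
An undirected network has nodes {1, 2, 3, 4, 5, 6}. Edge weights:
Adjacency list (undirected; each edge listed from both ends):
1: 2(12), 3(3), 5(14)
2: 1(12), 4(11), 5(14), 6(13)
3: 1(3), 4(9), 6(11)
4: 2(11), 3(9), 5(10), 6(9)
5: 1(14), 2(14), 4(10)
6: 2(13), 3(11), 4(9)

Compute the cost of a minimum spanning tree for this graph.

Kruskal: consider edges lightest-first.
1-3 (3): add — endpoints in different components.
3-4 (9): add — endpoints in different components.
4-6 (9): add — endpoints in different components.
4-5 (10): add — endpoints in different components.
2-4 (11): add — endpoints in different components.
MST edges: 1-3, 3-4, 4-6, 4-5, 2-4; total weight 3+9+9+10+11 = 42.

42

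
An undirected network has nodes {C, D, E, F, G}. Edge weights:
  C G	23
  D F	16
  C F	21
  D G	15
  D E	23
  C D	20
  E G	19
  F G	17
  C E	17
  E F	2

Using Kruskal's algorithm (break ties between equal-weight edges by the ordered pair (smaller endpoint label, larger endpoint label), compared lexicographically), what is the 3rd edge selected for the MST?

Kruskal: consider edges lightest-first.
E F (2): add — endpoints in different components.
D G (15): add — endpoints in different components.
D F (16): add — endpoints in different components.
C E (17): add — endpoints in different components.
The 3rd edge added is D F.

D-F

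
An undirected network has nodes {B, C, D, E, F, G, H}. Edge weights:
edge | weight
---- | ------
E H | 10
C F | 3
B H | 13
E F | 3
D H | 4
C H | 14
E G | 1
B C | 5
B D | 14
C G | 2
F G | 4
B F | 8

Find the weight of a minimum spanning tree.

Prim's algorithm from H:
Step 1: frontier [D H 4, E H 10, B H 13, C H 14] → take D H (4); add D.
Step 2: frontier [B D 14, E H 10, B H 13, C H 14] → take E H (10); add E.
Step 3: frontier [B D 14, E G 1, E F 3, B H 13, C H 14] → take E G (1); add G.
Step 4: frontier [B D 14, E F 3, C G 2, F G 4, B H 13, C H 14] → take C G (2); add C.
Step 5: frontier [C F 3, B C 5, B D 14, E F 3, F G 4, B H 13] → take C F (3); add F.
Step 6: frontier [B C 5, B D 14, B F 8, B H 13] → take B C (5); add B.
MST edges: D H, E H, E G, C G, C F, B C; total weight 4+10+1+2+3+5 = 25.

25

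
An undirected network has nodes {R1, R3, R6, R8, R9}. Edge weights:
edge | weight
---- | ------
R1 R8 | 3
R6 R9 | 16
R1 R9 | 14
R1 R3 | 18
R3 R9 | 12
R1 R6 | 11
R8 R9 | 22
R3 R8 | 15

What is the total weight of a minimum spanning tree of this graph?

40

Sort edges by weight, then run Kruskal:
R1 R8 (3): add. Components now {R1,R8} {R6} {R9} {R3}
R1 R6 (11): add. Components now {R1,R6,R8} {R9} {R3}
R3 R9 (12): add. Components now {R1,R6,R8} {R3,R9}
R1 R9 (14): add. Components now {R1,R3,R6,R8,R9}
MST edges: R1 R8, R1 R6, R3 R9, R1 R9; total weight 3+11+12+14 = 40.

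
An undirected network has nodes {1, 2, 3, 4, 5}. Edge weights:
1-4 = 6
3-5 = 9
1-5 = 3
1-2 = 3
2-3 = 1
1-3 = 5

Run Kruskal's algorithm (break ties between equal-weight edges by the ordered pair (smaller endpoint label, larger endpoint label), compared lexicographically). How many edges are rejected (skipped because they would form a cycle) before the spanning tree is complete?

Sort edges by weight, then run Kruskal:
2-3 (1): add. Components now {1} {2,3} {4} {5}
1-2 (3): add. Components now {1,2,3} {4} {5}
1-5 (3): add. Components now {1,2,3,5} {4}
1-3 (5): skip — 1 and 3 already connected.
1-4 (6): add. Components now {1,2,3,4,5}
Edges rejected before the tree was complete: 1.

1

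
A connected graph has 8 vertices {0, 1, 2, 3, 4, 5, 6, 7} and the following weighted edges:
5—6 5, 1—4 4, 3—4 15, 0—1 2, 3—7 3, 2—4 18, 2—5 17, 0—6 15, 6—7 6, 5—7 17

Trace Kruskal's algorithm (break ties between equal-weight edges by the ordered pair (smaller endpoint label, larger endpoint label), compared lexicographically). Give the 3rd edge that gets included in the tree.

Sort edges by weight, then run Kruskal:
0—1 (2): add — endpoints in different components.
3—7 (3): add — endpoints in different components.
1—4 (4): add — endpoints in different components.
5—6 (5): add — endpoints in different components.
6—7 (6): add — endpoints in different components.
0—6 (15): add — endpoints in different components.
3—4 (15): skip — 3 and 4 already connected.
2—5 (17): add — endpoints in different components.
The 3rd edge added is 1—4.

1-4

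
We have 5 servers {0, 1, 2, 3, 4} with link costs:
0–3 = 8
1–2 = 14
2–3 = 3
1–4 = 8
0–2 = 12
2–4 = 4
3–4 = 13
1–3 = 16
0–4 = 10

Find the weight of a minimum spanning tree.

Grow the tree from 0 using Prim:
Step 1: cheapest edge leaving the tree is 0–3 (8); add 3.
Step 2: cheapest edge leaving the tree is 2–3 (3); add 2.
Step 3: cheapest edge leaving the tree is 2–4 (4); add 4.
Step 4: cheapest edge leaving the tree is 1–4 (8); add 1.
MST edges: 0–3, 2–3, 2–4, 1–4; total weight 8+3+4+8 = 23.

23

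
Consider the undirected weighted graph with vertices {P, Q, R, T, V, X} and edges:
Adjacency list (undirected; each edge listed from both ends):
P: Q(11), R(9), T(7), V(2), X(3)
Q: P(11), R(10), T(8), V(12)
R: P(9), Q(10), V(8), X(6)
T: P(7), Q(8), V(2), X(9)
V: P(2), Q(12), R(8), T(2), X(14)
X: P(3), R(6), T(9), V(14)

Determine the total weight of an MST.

21

Sort edges by weight, then run Kruskal:
P—V (2): add. Components now {P,V} {X} {R} {Q} {T}
T—V (2): add. Components now {P,T,V} {X} {R} {Q}
P—X (3): add. Components now {P,T,V,X} {R} {Q}
R—X (6): add. Components now {P,R,T,V,X} {Q}
P—T (7): skip — P and T already connected.
Q—T (8): add. Components now {P,Q,R,T,V,X}
MST edges: P—V, T—V, P—X, R—X, Q—T; total weight 2+2+3+6+8 = 21.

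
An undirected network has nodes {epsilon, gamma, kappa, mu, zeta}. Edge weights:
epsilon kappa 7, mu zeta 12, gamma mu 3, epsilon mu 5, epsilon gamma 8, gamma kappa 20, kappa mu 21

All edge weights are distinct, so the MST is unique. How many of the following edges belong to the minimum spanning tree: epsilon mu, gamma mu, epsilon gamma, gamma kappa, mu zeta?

Kruskal: consider edges lightest-first.
gamma mu (3): add. Components now {epsilon} {gamma,mu} {zeta} {kappa}
epsilon mu (5): add. Components now {epsilon,gamma,mu} {zeta} {kappa}
epsilon kappa (7): add. Components now {epsilon,gamma,kappa,mu} {zeta}
epsilon gamma (8): skip — epsilon and gamma already connected.
mu zeta (12): add. Components now {epsilon,gamma,kappa,mu,zeta}
MST edge set: {gamma mu, epsilon mu, epsilon kappa, mu zeta}.
Of the listed edges, {epsilon mu, gamma mu, mu zeta} are in the MST → 3.

3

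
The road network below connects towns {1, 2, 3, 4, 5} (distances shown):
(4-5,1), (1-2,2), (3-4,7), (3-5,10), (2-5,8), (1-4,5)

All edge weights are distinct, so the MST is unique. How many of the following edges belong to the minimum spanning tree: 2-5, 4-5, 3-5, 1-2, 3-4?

3

Sort edges by weight, then run Kruskal:
4-5 (1): add. Components now {1} {2} {3} {4,5}
1-2 (2): add. Components now {1,2} {3} {4,5}
1-4 (5): add. Components now {1,2,4,5} {3}
3-4 (7): add. Components now {1,2,3,4,5}
MST edge set: {4-5, 1-2, 1-4, 3-4}.
Of the listed edges, {4-5, 1-2, 3-4} are in the MST → 3.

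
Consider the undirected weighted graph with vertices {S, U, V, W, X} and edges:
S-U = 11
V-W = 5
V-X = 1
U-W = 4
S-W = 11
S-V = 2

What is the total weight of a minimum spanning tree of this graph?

Prim's algorithm from V:
Step 1: frontier [V-X 1, S-V 2, V-W 5] → take V-X (1); add X.
Step 2: frontier [S-V 2, V-W 5] → take S-V (2); add S.
Step 3: frontier [S-U 11, S-W 11, V-W 5] → take V-W (5); add W.
Step 4: frontier [S-U 11, U-W 4] → take U-W (4); add U.
MST edges: V-X, S-V, V-W, U-W; total weight 1+2+5+4 = 12.

12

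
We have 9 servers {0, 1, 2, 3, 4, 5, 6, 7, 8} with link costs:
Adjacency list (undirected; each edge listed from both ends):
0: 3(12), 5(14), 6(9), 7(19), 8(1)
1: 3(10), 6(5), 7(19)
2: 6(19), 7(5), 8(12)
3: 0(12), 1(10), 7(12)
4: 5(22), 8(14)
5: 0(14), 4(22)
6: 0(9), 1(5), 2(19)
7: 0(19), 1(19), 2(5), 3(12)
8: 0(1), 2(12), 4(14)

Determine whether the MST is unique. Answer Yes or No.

No

Kruskal: consider edges lightest-first.
0-8 (1): add — endpoints in different components.
1-6 (5): add — endpoints in different components.
2-7 (5): add — endpoints in different components.
0-6 (9): add — endpoints in different components.
1-3 (10): add — endpoints in different components.
0-3 (12): skip — 0 and 3 already connected.
2-8 (12): add — endpoints in different components.
3-7 (12): skip — 3 and 7 already connected.
0-5 (14): add — endpoints in different components.
4-8 (14): add — endpoints in different components.
Non-tree edge 3-7 has weight 12, equal to the heaviest edge on its tree cycle — swapping gives another MST of the same weight. Not unique.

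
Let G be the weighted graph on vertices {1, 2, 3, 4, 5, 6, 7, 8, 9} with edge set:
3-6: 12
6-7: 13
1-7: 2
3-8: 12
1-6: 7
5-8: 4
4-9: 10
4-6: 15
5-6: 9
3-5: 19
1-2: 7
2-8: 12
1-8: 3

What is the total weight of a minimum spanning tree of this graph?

Prim's algorithm from 7:
Step 1: cheapest edge leaving the tree is 1-7 (2); add 1.
Step 2: cheapest edge leaving the tree is 1-8 (3); add 8.
Step 3: cheapest edge leaving the tree is 5-8 (4); add 5.
Step 4: cheapest edge leaving the tree is 1-2 (7); add 2.
Step 5: cheapest edge leaving the tree is 1-6 (7); add 6.
Step 6: cheapest edge leaving the tree is 3-6 (12); add 3.
Step 7: cheapest edge leaving the tree is 4-6 (15); add 4.
Step 8: cheapest edge leaving the tree is 4-9 (10); add 9.
MST edges: 1-7, 1-8, 5-8, 1-2, 1-6, 3-6, 4-6, 4-9; total weight 2+3+4+7+7+12+15+10 = 60.

60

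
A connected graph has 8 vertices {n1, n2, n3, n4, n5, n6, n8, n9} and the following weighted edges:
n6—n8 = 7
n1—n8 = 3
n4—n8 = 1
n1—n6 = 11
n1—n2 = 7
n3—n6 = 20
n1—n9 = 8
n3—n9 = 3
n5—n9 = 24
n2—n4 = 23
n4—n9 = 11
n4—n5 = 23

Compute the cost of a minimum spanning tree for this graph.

52

Kruskal's algorithm — process edges by increasing weight (ties by edge label):
n4—n8 (1): add — endpoints in different components.
n1—n8 (3): add — endpoints in different components.
n3—n9 (3): add — endpoints in different components.
n1—n2 (7): add — endpoints in different components.
n6—n8 (7): add — endpoints in different components.
n1—n9 (8): add — endpoints in different components.
n1—n6 (11): skip — n6 and n1 already connected.
n4—n9 (11): skip — n4 and n9 already connected.
n3—n6 (20): skip — n3 and n6 already connected.
n2—n4 (23): skip — n4 and n2 already connected.
n4—n5 (23): add — endpoints in different components.
MST edges: n4—n8, n1—n8, n3—n9, n1—n2, n6—n8, n1—n9, n4—n5; total weight 1+3+3+7+7+8+23 = 52.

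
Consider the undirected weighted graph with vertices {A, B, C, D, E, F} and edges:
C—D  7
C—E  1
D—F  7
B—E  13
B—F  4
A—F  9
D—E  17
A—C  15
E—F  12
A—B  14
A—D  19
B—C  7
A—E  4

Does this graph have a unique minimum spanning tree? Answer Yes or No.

No

Kruskal: consider edges lightest-first.
C—E (1): add. Components now {A} {B} {C,E} {D} {F}
A—E (4): add. Components now {A,C,E} {B} {D} {F}
B—F (4): add. Components now {A,C,E} {B,F} {D}
B—C (7): add. Components now {A,B,C,E,F} {D}
C—D (7): add. Components now {A,B,C,D,E,F}
Non-tree edge D—F has weight 7, equal to the heaviest edge on its tree cycle — swapping gives another MST of the same weight. Not unique.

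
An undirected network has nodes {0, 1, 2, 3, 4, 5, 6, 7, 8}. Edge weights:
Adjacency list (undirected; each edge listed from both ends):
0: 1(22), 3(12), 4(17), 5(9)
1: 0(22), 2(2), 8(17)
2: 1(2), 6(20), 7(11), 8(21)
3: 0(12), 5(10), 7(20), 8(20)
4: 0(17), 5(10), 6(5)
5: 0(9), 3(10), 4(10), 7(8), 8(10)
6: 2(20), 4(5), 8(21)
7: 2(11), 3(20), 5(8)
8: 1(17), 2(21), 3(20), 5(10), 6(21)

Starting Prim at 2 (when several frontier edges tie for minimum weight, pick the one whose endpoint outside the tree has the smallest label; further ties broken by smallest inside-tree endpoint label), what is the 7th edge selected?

4-6

Grow the tree from 2 using Prim:
Step 1: cheapest edge leaving the tree is 1-2 (2); add 1.
Step 2: cheapest edge leaving the tree is 2-7 (11); add 7.
Step 3: cheapest edge leaving the tree is 5-7 (8); add 5.
Step 4: cheapest edge leaving the tree is 0-5 (9); add 0.
Step 5: cheapest edge leaving the tree is 3-5 (10); add 3.
Step 6: cheapest edge leaving the tree is 4-5 (10); add 4.
Step 7: cheapest edge leaving the tree is 4-6 (5); add 6.
Step 8: cheapest edge leaving the tree is 5-8 (10); add 8.
The 7th edge added is 4-6.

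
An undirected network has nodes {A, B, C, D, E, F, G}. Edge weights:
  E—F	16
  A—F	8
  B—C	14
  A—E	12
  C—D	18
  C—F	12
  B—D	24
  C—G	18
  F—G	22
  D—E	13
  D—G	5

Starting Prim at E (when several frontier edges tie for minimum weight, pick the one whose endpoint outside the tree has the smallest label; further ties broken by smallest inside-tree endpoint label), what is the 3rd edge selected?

C-F

Grow the tree from E using Prim:
Step 1: cheapest edge leaving the tree is A—E (12); add A.
Step 2: cheapest edge leaving the tree is A—F (8); add F.
Step 3: cheapest edge leaving the tree is C—F (12); add C.
Step 4: cheapest edge leaving the tree is D—E (13); add D.
Step 5: cheapest edge leaving the tree is D—G (5); add G.
Step 6: cheapest edge leaving the tree is B—C (14); add B.
The 3rd edge added is C—F.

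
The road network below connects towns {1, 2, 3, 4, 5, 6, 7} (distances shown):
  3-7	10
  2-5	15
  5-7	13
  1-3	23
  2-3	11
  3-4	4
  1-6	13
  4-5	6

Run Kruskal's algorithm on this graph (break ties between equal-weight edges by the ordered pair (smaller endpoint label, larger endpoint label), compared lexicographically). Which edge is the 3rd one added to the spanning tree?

Sort edges by weight, then run Kruskal:
3-4 (4): add — endpoints in different components.
4-5 (6): add — endpoints in different components.
3-7 (10): add — endpoints in different components.
2-3 (11): add — endpoints in different components.
1-6 (13): add — endpoints in different components.
5-7 (13): skip — 5 and 7 already connected.
2-5 (15): skip — 2 and 5 already connected.
1-3 (23): add — endpoints in different components.
The 3rd edge added is 3-7.

3-7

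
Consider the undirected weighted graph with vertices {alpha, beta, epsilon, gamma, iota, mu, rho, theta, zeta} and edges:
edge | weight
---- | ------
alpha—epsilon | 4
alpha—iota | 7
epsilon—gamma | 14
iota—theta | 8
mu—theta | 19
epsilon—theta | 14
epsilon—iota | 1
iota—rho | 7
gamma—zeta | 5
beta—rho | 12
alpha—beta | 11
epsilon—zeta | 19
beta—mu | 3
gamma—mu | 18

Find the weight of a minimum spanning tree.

53

Sort edges by weight, then run Kruskal:
epsilon—iota (1): add — endpoints in different components.
beta—mu (3): add — endpoints in different components.
alpha—epsilon (4): add — endpoints in different components.
gamma—zeta (5): add — endpoints in different components.
alpha—iota (7): skip — iota and alpha already connected.
iota—rho (7): add — endpoints in different components.
iota—theta (8): add — endpoints in different components.
alpha—beta (11): add — endpoints in different components.
beta—rho (12): skip — rho and beta already connected.
epsilon—gamma (14): add — endpoints in different components.
MST edges: epsilon—iota, beta—mu, alpha—epsilon, gamma—zeta, iota—rho, iota—theta, alpha—beta, epsilon—gamma; total weight 1+3+4+5+7+8+11+14 = 53.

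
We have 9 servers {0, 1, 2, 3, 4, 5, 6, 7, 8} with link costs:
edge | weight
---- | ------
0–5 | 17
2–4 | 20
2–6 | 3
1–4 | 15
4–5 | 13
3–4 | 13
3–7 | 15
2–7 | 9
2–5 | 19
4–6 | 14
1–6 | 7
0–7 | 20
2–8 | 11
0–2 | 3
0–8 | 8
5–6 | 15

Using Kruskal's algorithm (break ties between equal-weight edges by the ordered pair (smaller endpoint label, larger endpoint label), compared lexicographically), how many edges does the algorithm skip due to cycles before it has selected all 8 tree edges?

Sort edges by weight, then run Kruskal:
0–2 (3): add — endpoints in different components.
2–6 (3): add — endpoints in different components.
1–6 (7): add — endpoints in different components.
0–8 (8): add — endpoints in different components.
2–7 (9): add — endpoints in different components.
2–8 (11): skip — 2 and 8 already connected.
3–4 (13): add — endpoints in different components.
4–5 (13): add — endpoints in different components.
4–6 (14): add — endpoints in different components.
Edges rejected before the tree was complete: 1.

1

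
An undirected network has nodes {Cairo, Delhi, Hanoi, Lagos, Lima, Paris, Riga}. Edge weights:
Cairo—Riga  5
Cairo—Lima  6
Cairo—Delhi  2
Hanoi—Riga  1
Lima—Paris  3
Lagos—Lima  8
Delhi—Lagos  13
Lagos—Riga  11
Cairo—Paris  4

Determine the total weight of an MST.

23

Prim, starting at Lima.
Step 1: cheapest edge leaving the tree is Lima—Paris (3); add Paris.
Step 2: cheapest edge leaving the tree is Cairo—Paris (4); add Cairo.
Step 3: cheapest edge leaving the tree is Cairo—Delhi (2); add Delhi.
Step 4: cheapest edge leaving the tree is Cairo—Riga (5); add Riga.
Step 5: cheapest edge leaving the tree is Hanoi—Riga (1); add Hanoi.
Step 6: cheapest edge leaving the tree is Lagos—Lima (8); add Lagos.
MST edges: Lima—Paris, Cairo—Paris, Cairo—Delhi, Cairo—Riga, Hanoi—Riga, Lagos—Lima; total weight 3+4+2+5+1+8 = 23.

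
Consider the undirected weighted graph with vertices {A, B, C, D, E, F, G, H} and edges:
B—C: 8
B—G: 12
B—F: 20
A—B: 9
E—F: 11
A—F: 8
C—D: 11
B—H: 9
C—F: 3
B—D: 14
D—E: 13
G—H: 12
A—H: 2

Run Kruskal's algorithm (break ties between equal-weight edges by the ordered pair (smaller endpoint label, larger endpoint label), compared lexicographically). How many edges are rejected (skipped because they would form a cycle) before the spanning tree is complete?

2

Sort edges by weight, then run Kruskal:
A—H (2): add — endpoints in different components.
C—F (3): add — endpoints in different components.
A—F (8): add — endpoints in different components.
B—C (8): add — endpoints in different components.
A—B (9): skip — A and B already connected.
B—H (9): skip — B and H already connected.
C—D (11): add — endpoints in different components.
E—F (11): add — endpoints in different components.
B—G (12): add — endpoints in different components.
Edges rejected before the tree was complete: 2.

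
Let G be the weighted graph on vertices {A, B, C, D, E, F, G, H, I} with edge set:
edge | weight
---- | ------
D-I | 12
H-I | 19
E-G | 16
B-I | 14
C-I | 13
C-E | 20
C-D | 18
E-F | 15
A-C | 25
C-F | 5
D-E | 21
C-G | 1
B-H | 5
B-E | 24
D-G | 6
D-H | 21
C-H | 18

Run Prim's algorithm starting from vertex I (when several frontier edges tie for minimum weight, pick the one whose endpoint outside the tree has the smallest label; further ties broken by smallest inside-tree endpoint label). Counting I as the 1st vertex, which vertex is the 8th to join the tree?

E

Prim's algorithm from I:
Step 1: cheapest edge leaving the tree is D-I (12); add D.
Step 2: cheapest edge leaving the tree is D-G (6); add G.
Step 3: cheapest edge leaving the tree is C-G (1); add C.
Step 4: cheapest edge leaving the tree is C-F (5); add F.
Step 5: cheapest edge leaving the tree is B-I (14); add B.
Step 6: cheapest edge leaving the tree is B-H (5); add H.
Step 7: cheapest edge leaving the tree is E-F (15); add E.
Step 8: cheapest edge leaving the tree is A-C (25); add A.
Vertex order: I, D, G, C, F, B, H, E, A. The 8th vertex is E.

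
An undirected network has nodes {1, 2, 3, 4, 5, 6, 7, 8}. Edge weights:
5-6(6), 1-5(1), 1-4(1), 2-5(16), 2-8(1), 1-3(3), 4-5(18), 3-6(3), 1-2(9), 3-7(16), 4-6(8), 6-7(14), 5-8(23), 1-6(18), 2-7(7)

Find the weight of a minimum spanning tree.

Prim's algorithm from 8:
Step 1: cheapest edge leaving the tree is 2-8 (1); add 2.
Step 2: cheapest edge leaving the tree is 2-7 (7); add 7.
Step 3: cheapest edge leaving the tree is 1-2 (9); add 1.
Step 4: cheapest edge leaving the tree is 1-4 (1); add 4.
Step 5: cheapest edge leaving the tree is 1-5 (1); add 5.
Step 6: cheapest edge leaving the tree is 1-3 (3); add 3.
Step 7: cheapest edge leaving the tree is 3-6 (3); add 6.
MST edges: 2-8, 2-7, 1-2, 1-4, 1-5, 1-3, 3-6; total weight 1+7+9+1+1+3+3 = 25.

25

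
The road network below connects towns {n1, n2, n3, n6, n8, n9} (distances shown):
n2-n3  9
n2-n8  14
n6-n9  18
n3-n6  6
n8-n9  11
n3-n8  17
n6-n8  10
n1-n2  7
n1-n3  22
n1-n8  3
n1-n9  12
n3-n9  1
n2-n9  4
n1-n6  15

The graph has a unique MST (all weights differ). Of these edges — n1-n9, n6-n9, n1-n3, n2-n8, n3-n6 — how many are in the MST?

1

Sort edges by weight, then run Kruskal:
n3-n9 (1): add — endpoints in different components.
n1-n8 (3): add — endpoints in different components.
n2-n9 (4): add — endpoints in different components.
n3-n6 (6): add — endpoints in different components.
n1-n2 (7): add — endpoints in different components.
MST edge set: {n3-n9, n1-n8, n2-n9, n3-n6, n1-n2}.
Of the listed edges, {n3-n6} are in the MST → 1.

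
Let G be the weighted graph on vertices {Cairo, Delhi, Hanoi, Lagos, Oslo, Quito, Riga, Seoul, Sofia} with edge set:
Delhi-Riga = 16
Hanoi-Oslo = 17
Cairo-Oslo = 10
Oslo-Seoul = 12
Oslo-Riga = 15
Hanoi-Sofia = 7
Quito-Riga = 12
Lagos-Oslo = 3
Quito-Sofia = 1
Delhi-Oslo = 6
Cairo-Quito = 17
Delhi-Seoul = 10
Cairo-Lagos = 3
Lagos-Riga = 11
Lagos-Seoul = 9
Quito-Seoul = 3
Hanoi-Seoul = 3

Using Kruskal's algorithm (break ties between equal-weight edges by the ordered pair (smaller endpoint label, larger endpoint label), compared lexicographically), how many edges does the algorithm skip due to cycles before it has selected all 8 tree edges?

Sort edges by weight, then run Kruskal:
Quito-Sofia (1): add — endpoints in different components.
Cairo-Lagos (3): add — endpoints in different components.
Hanoi-Seoul (3): add — endpoints in different components.
Lagos-Oslo (3): add — endpoints in different components.
Quito-Seoul (3): add — endpoints in different components.
Delhi-Oslo (6): add — endpoints in different components.
Hanoi-Sofia (7): skip — Sofia and Hanoi already connected.
Lagos-Seoul (9): add — endpoints in different components.
Cairo-Oslo (10): skip — Cairo and Oslo already connected.
Delhi-Seoul (10): skip — Seoul and Delhi already connected.
Lagos-Riga (11): add — endpoints in different components.
Edges rejected before the tree was complete: 3.

3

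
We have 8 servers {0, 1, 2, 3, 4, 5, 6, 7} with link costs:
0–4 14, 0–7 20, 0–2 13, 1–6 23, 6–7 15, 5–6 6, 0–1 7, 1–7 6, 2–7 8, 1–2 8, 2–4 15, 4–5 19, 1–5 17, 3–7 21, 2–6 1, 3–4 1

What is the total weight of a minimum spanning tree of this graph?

43

Kruskal: consider edges lightest-first.
2–6 (1): add — endpoints in different components.
3–4 (1): add — endpoints in different components.
1–7 (6): add — endpoints in different components.
5–6 (6): add — endpoints in different components.
0–1 (7): add — endpoints in different components.
1–2 (8): add — endpoints in different components.
2–7 (8): skip — 2 and 7 already connected.
0–2 (13): skip — 0 and 2 already connected.
0–4 (14): add — endpoints in different components.
MST edges: 2–6, 3–4, 1–7, 5–6, 0–1, 1–2, 0–4; total weight 1+1+6+6+7+8+14 = 43.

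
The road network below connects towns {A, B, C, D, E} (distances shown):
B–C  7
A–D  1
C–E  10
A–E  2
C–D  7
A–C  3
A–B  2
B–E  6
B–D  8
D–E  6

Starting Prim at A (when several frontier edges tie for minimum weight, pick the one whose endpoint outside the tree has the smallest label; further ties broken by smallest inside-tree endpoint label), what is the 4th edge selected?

Prim, starting at A.
Step 1: frontier [A–D 1, A–B 2, A–E 2, A–C 3] → take A–D (1); add D.
Step 2: frontier [A–B 2, A–E 2, A–C 3, D–E 6, C–D 7, B–D 8] → take A–B (2); add B.
Step 3: frontier [A–E 2, A–C 3, B–E 6, B–C 7, D–E 6, C–D 7] → take A–E (2); add E.
Step 4: frontier [A–C 3, B–C 7, C–D 7, C–E 10] → take A–C (3); add C.
The 4th edge added is A–C.

A-C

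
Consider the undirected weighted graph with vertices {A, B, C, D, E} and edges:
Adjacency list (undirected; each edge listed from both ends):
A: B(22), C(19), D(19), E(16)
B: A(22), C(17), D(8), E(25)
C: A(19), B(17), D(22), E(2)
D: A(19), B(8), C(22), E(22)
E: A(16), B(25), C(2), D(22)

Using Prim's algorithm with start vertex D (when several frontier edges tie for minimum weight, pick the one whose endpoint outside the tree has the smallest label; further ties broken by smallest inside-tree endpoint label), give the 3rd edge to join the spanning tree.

C-E

Prim, starting at D.
Step 1: frontier [B—D 8, A—D 19, C—D 22, D—E 22] → take B—D (8); add B.
Step 2: frontier [B—C 17, A—B 22, B—E 25, A—D 19, C—D 22, D—E 22] → take B—C (17); add C.
Step 3: frontier [A—B 22, B—E 25, C—E 2, A—C 19, A—D 19, D—E 22] → take C—E (2); add E.
Step 4: frontier [A—B 22, A—C 19, A—D 19, A—E 16] → take A—E (16); add A.
The 3rd edge added is C—E.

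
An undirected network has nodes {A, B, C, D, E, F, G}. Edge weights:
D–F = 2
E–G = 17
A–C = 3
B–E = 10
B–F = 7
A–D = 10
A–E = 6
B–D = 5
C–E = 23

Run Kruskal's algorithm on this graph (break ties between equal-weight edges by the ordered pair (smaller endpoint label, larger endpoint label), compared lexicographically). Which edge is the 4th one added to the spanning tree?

Kruskal: consider edges lightest-first.
D–F (2): add — endpoints in different components.
A–C (3): add — endpoints in different components.
B–D (5): add — endpoints in different components.
A–E (6): add — endpoints in different components.
B–F (7): skip — B and F already connected.
A–D (10): add — endpoints in different components.
B–E (10): skip — B and E already connected.
E–G (17): add — endpoints in different components.
The 4th edge added is A–E.

A-E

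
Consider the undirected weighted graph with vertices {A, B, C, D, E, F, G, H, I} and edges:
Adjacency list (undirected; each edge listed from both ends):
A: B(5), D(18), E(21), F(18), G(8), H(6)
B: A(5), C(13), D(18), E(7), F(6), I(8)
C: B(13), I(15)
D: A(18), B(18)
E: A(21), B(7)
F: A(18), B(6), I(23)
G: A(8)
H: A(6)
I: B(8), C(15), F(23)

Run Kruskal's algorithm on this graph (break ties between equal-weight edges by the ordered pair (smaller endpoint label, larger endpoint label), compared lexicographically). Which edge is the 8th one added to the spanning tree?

Kruskal: consider edges lightest-first.
A—B (5): add — endpoints in different components.
A—H (6): add — endpoints in different components.
B—F (6): add — endpoints in different components.
B—E (7): add — endpoints in different components.
A—G (8): add — endpoints in different components.
B—I (8): add — endpoints in different components.
B—C (13): add — endpoints in different components.
C—I (15): skip — C and I already connected.
A—D (18): add — endpoints in different components.
The 8th edge added is A—D.

A-D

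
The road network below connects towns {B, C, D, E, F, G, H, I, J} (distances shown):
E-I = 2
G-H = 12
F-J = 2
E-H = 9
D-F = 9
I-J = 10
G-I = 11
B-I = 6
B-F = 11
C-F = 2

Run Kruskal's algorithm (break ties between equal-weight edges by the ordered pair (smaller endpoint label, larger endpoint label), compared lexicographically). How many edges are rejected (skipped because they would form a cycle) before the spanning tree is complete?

1

Kruskal's algorithm — process edges by increasing weight (ties by edge label):
C-F (2): add — endpoints in different components.
E-I (2): add — endpoints in different components.
F-J (2): add — endpoints in different components.
B-I (6): add — endpoints in different components.
D-F (9): add — endpoints in different components.
E-H (9): add — endpoints in different components.
I-J (10): add — endpoints in different components.
B-F (11): skip — B and F already connected.
G-I (11): add — endpoints in different components.
Edges rejected before the tree was complete: 1.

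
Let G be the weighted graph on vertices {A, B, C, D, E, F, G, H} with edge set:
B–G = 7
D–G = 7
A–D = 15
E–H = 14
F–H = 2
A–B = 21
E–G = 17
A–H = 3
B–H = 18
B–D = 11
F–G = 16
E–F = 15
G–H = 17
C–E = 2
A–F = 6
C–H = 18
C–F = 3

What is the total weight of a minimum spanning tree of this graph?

Prim's algorithm from A:
Step 1: cheapest edge leaving the tree is A–H (3); add H.
Step 2: cheapest edge leaving the tree is F–H (2); add F.
Step 3: cheapest edge leaving the tree is C–F (3); add C.
Step 4: cheapest edge leaving the tree is C–E (2); add E.
Step 5: cheapest edge leaving the tree is A–D (15); add D.
Step 6: cheapest edge leaving the tree is D–G (7); add G.
Step 7: cheapest edge leaving the tree is B–G (7); add B.
MST edges: A–H, F–H, C–F, C–E, A–D, D–G, B–G; total weight 3+2+3+2+15+7+7 = 39.

39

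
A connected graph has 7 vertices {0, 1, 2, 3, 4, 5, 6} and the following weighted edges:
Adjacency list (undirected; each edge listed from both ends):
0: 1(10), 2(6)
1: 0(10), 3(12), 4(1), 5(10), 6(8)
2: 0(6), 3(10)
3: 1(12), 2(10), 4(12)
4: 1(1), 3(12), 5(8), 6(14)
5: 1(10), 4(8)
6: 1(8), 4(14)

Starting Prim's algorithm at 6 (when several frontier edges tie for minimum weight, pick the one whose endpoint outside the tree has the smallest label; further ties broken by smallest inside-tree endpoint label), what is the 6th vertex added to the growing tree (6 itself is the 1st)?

2

Prim, starting at 6.
Step 1: cheapest edge leaving the tree is 1—6 (8); add 1.
Step 2: cheapest edge leaving the tree is 1—4 (1); add 4.
Step 3: cheapest edge leaving the tree is 4—5 (8); add 5.
Step 4: cheapest edge leaving the tree is 0—1 (10); add 0.
Step 5: cheapest edge leaving the tree is 0—2 (6); add 2.
Step 6: cheapest edge leaving the tree is 2—3 (10); add 3.
Vertex order: 6, 1, 4, 5, 0, 2, 3. The 6th vertex is 2.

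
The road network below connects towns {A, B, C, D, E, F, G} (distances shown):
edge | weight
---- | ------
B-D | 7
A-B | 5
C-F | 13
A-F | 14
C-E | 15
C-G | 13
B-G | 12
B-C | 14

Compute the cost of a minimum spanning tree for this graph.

65

Prim's algorithm from E:
Step 1: frontier [C-E 15] → take C-E (15); add C.
Step 2: frontier [C-F 13, C-G 13, B-C 14] → take C-F (13); add F.
Step 3: frontier [C-G 13, B-C 14, A-F 14] → take C-G (13); add G.
Step 4: frontier [B-C 14, A-F 14, B-G 12] → take B-G (12); add B.
Step 5: frontier [A-B 5, B-D 7, A-F 14] → take A-B (5); add A.
Step 6: frontier [B-D 7] → take B-D (7); add D.
MST edges: C-E, C-F, C-G, B-G, A-B, B-D; total weight 15+13+13+12+5+7 = 65.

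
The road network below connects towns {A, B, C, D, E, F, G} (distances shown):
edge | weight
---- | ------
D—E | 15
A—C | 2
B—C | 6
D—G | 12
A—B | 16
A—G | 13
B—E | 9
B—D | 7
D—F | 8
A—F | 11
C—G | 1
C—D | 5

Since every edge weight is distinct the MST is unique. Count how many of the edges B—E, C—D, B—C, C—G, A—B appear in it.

4

Sort edges by weight, then run Kruskal:
C—G (1): add — endpoints in different components.
A—C (2): add — endpoints in different components.
C—D (5): add — endpoints in different components.
B—C (6): add — endpoints in different components.
B—D (7): skip — B and D already connected.
D—F (8): add — endpoints in different components.
B—E (9): add — endpoints in different components.
MST edge set: {C—G, A—C, C—D, B—C, D—F, B—E}.
Of the listed edges, {B—E, C—D, B—C, C—G} are in the MST → 4.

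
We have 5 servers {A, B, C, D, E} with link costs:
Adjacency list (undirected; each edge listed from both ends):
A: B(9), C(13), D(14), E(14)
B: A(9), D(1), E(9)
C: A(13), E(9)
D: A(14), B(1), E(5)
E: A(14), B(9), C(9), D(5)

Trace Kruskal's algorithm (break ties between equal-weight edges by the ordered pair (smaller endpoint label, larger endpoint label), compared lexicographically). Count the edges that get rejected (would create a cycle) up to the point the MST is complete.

1

Sort edges by weight, then run Kruskal:
B D (1): add. Components now {A} {B,D} {C} {E}
D E (5): add. Components now {A} {B,D,E} {C}
A B (9): add. Components now {A,B,D,E} {C}
B E (9): skip — B and E already connected.
C E (9): add. Components now {A,B,C,D,E}
Edges rejected before the tree was complete: 1.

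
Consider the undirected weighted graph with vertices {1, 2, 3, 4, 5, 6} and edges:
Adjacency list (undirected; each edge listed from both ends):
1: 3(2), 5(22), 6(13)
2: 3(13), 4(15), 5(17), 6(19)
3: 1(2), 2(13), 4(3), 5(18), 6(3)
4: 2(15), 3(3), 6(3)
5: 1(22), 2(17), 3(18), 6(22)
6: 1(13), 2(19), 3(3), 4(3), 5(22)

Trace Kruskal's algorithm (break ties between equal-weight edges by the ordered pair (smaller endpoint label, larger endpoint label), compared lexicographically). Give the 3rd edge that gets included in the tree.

3-6

Sort edges by weight, then run Kruskal:
1—3 (2): add — endpoints in different components.
3—4 (3): add — endpoints in different components.
3—6 (3): add — endpoints in different components.
4—6 (3): skip — 4 and 6 already connected.
1—6 (13): skip — 1 and 6 already connected.
2—3 (13): add — endpoints in different components.
2—4 (15): skip — 2 and 4 already connected.
2—5 (17): add — endpoints in different components.
The 3rd edge added is 3—6.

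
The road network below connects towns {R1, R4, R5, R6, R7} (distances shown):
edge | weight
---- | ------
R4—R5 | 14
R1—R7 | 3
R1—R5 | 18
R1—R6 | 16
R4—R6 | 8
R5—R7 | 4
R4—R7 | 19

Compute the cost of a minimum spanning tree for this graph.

29

Kruskal's algorithm — process edges by increasing weight (ties by edge label):
R1—R7 (3): add — endpoints in different components.
R5—R7 (4): add — endpoints in different components.
R4—R6 (8): add — endpoints in different components.
R4—R5 (14): add — endpoints in different components.
MST edges: R1—R7, R5—R7, R4—R6, R4—R5; total weight 3+4+8+14 = 29.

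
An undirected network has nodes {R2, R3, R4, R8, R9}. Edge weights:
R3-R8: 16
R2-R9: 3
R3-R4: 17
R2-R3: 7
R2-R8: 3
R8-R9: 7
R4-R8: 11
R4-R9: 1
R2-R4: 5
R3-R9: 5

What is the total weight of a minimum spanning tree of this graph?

12

Kruskal: consider edges lightest-first.
R4-R9 (1): add — endpoints in different components.
R2-R8 (3): add — endpoints in different components.
R2-R9 (3): add — endpoints in different components.
R2-R4 (5): skip — R2 and R4 already connected.
R3-R9 (5): add — endpoints in different components.
MST edges: R4-R9, R2-R8, R2-R9, R3-R9; total weight 1+3+3+5 = 12.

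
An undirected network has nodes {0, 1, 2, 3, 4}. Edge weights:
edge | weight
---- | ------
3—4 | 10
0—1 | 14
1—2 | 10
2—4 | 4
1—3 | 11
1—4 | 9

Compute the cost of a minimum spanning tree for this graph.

37

Sort edges by weight, then run Kruskal:
2—4 (4): add. Components now {0} {1} {2,4} {3}
1—4 (9): add. Components now {0} {1,2,4} {3}
1—2 (10): skip — 1 and 2 already connected.
3—4 (10): add. Components now {0} {1,2,3,4}
1—3 (11): skip — 1 and 3 already connected.
0—1 (14): add. Components now {0,1,2,3,4}
MST edges: 2—4, 1—4, 3—4, 0—1; total weight 4+9+10+14 = 37.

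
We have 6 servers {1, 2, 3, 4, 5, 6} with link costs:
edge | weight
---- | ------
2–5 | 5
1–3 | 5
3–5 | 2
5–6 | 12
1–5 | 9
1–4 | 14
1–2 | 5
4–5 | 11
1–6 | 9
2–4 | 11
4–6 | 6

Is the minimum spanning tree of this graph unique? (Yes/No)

No

Kruskal's algorithm — process edges by increasing weight (ties by edge label):
3–5 (2): add. Components now {1} {2} {3,5} {4} {6}
1–2 (5): add. Components now {1,2} {3,5} {4} {6}
1–3 (5): add. Components now {1,2,3,5} {4} {6}
2–5 (5): skip — 2 and 5 already connected.
4–6 (6): add. Components now {1,2,3,5} {4,6}
1–5 (9): skip — 1 and 5 already connected.
1–6 (9): add. Components now {1,2,3,4,5,6}
Non-tree edge 2–5 has weight 5, equal to the heaviest edge on its tree cycle — swapping gives another MST of the same weight. Not unique.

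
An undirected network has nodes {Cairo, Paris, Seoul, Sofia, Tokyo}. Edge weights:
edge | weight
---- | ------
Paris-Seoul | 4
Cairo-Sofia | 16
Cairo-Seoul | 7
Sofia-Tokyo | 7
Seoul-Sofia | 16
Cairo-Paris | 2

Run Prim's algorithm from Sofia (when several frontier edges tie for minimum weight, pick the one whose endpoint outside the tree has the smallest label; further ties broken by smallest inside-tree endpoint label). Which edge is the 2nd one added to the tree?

Grow the tree from Sofia using Prim:
Step 1: cheapest edge leaving the tree is Sofia-Tokyo (7); add Tokyo.
Step 2: cheapest edge leaving the tree is Cairo-Sofia (16); add Cairo.
Step 3: cheapest edge leaving the tree is Cairo-Paris (2); add Paris.
Step 4: cheapest edge leaving the tree is Paris-Seoul (4); add Seoul.
The 2nd edge added is Cairo-Sofia.

Cairo-Sofia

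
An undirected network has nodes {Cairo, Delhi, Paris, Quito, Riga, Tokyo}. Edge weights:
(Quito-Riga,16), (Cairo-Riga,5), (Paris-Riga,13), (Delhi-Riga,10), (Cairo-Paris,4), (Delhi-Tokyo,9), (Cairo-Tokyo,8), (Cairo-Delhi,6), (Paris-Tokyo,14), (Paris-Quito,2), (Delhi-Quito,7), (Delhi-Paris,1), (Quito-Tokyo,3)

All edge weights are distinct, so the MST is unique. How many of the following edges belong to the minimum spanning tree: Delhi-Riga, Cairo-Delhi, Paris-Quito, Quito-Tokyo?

2

Kruskal: consider edges lightest-first.
Delhi-Paris (1): add — endpoints in different components.
Paris-Quito (2): add — endpoints in different components.
Quito-Tokyo (3): add — endpoints in different components.
Cairo-Paris (4): add — endpoints in different components.
Cairo-Riga (5): add — endpoints in different components.
MST edge set: {Delhi-Paris, Paris-Quito, Quito-Tokyo, Cairo-Paris, Cairo-Riga}.
Of the listed edges, {Paris-Quito, Quito-Tokyo} are in the MST → 2.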